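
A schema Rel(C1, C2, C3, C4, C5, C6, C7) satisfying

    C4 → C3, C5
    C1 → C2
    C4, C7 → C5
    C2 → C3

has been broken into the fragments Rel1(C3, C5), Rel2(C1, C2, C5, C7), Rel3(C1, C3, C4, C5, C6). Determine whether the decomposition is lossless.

No

Chase test. Columns are C1, C2, C3, C4, C5, C6, C7; row i has aⱼ where attribute j ∈ Reli, else bᵢⱼ.
Initial tableau (one row per fragment):
  row 1: b11 b12 a3 b14 a5 b16 b17
  row 2: a1 a2 b23 b24 a5 b26 a7
  row 3: a1 b32 a3 a4 a5 a6 b37
Rows 2 and 3 agree on C1; apply C1→C2 and equate their C2 entries.
Rows 2 and 3 agree on C2; apply C2→C3 and equate their C3 entries.
No row becomes fully distinguished — the join is lossy.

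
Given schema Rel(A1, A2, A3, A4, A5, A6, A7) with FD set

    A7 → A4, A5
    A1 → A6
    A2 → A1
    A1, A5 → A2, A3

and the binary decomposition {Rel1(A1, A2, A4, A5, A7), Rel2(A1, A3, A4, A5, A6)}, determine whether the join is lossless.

Common attributes: Rel1 ∩ Rel2 = {A1, A4, A5}.
Closure of {A1, A4, A5}: A1 → A6 applies, adding A6; A1, A5 → A2, A3 applies, adding A2, A3. So (A1, A4, A5)⁺ = {A1, A2, A3, A4, A5, A6}.
This closure contains every attribute of Rel2, so Rel1 ∩ Rel2 → Rel2. The join is lossless.

Yes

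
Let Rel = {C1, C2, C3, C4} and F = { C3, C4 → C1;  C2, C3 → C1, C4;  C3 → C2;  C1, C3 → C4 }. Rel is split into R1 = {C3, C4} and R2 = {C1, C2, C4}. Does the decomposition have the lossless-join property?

Common attributes: R1 ∩ R2 = {C4}.
No dependency enlarges {C4}, so (C4)⁺ = {C4}.
The closure contains neither all of R1 = {C3, C4} nor all of R2 = {C1, C2, C4}, so the common attributes are not a superkey of either fragment. The join is lossy.

No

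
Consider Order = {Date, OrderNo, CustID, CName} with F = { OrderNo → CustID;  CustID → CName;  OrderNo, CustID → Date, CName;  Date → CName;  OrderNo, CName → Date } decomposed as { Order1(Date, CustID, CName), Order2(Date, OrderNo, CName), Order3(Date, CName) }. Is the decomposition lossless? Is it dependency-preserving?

Lossless test (chase): applying each FD to every pair of rows produces no changes in the tableau, so no row becomes fully distinguished — the join is lossy.
Dependency preservation: the restricted closure of {OrderNo} across the fragments never reaches {CustID}, so OrderNo → CustID cannot be enforced without a join — not preserved.

lossy and not dependency-preserving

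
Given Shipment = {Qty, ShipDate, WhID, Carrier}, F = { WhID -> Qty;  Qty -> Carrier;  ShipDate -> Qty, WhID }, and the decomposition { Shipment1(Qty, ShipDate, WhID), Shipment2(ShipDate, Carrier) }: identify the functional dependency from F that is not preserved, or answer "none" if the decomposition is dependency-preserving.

Check Qty → Carrier: no single fragment contains all of {Qty, Carrier}, and the restricted closure of {Qty} across the fragments never reaches {Carrier}.
WhID → Qty is preserved.
ShipDate → Qty, WhID is preserved.

Qty -> Carrier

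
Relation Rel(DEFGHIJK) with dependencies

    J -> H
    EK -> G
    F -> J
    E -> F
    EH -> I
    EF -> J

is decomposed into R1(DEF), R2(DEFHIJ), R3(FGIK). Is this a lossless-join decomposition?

Chase test. Columns are DEFGHIJK; row i has aⱼ where attribute j ∈ Ri, else bᵢⱼ.
Initial tableau (one row per fragment):
  row 1: a1 a2 a3 b14 b15 b16 b17 b18
  row 2: a1 a2 a3 b24 a5 a6 a7 b28
  row 3: b31 b32 a3 a4 b35 a6 b37 a8
Rows 1 and 2 agree on F; apply F→J and equate their J entries.
Rows 1 and 3 agree on F; apply F→J and equate their J entries.
Rows 1 and 2 agree on J; apply J→H and equate their H entries.
Rows 1 and 3 agree on J; apply J→H and equate their H entries.
Rows 1 and 2 agree on EH; apply EH→I and equate their I entries.
No row becomes fully distinguished — the join is lossy.

No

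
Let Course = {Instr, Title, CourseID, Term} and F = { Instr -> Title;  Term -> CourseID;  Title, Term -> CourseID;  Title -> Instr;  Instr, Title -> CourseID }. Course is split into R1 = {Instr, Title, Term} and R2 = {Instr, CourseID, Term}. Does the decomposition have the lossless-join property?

Common attributes: R1 ∩ R2 = {Instr, Term}.
Closure of {Instr, Term}: Instr → Title applies, adding Title; Term → CourseID applies, adding CourseID. So (Instr, Term)⁺ = {Instr, Title, CourseID, Term}.
This closure contains every attribute of R1, so R1 ∩ R2 → R1. The join is lossless.

Yes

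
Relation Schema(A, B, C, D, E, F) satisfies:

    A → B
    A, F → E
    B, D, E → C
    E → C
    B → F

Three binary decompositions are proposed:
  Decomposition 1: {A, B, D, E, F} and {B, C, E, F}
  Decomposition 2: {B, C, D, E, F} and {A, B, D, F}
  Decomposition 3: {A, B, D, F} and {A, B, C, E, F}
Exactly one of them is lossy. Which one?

Decomposition 1: common = {B, E, F}, closure = {B, C, E, F} → lossless.
Decomposition 2: common = {B, D, F}, closure = {B, D, F} → lossy.
Decomposition 3: common = {A, B, F}, closure = {A, B, C, E, F} → lossless.

Decomposition 2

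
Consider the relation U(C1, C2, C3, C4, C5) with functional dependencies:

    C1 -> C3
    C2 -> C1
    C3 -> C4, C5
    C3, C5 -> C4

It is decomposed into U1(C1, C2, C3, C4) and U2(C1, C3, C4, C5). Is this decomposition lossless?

Yes

Common attributes: U1 ∩ U2 = {C1, C3, C4}.
Closure of {C1, C3, C4}: C3 → C4, C5 applies, adding C5. So (C1, C3, C4)⁺ = {C1, C3, C4, C5}.
This closure contains every attribute of U2, so U1 ∩ U2 → U2. The join is lossless.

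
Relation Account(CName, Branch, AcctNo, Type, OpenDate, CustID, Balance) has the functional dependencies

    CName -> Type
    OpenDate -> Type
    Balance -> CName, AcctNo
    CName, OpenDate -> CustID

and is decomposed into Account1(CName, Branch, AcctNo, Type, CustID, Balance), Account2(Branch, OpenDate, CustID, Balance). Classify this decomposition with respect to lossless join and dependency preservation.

lossless but not dependency-preserving

Lossless test: (Branch, CustID, Balance)⁺ = {CName, Branch, AcctNo, Type, CustID, Balance}, which contains all of one fragment — lossless.
Dependency preservation: the restricted closure of {OpenDate} across the fragments never reaches {Type}, so OpenDate → Type cannot be enforced without a join — not preserved.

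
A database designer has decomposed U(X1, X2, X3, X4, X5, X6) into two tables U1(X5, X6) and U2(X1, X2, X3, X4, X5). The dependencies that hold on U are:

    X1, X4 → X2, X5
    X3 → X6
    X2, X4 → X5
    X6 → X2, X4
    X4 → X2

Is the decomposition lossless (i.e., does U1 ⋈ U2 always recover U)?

Common attributes: U1 ∩ U2 = {X5}.
No dependency enlarges {X5}, so (X5)⁺ = {X5}.
The closure contains neither all of U1 = {X5, X6} nor all of U2 = {X1, X2, X3, X4, X5}, so the common attributes are not a superkey of either fragment. The join is lossy.

No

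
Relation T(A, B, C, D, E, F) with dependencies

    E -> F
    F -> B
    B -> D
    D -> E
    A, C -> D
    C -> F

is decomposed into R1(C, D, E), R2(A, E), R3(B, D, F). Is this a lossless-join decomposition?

No

Chase test. Columns are A, B, C, D, E, F; row i has aⱼ where attribute j ∈ Ri, else bᵢⱼ.
Initial tableau (one row per fragment):
  row 1: b11 b12 a3 a4 a5 b16
  row 2: a1 b22 b23 b24 a5 b26
  row 3: b31 a2 b33 a4 b35 a6
Rows 1 and 2 agree on E; apply E→F and equate their F entries.
Rows 1 and 2 agree on F; apply F→B and equate their B entries.
Rows 1 and 2 agree on B; apply B→D and equate their D entries.
Rows 1 and 3 agree on D; apply D→E and equate their E entries.
Rows 1 and 3 agree on E; apply E→F and equate their F entries.
Rows 1 and 3 agree on F; apply F→B and equate their B entries.
No row becomes fully distinguished — the join is lossy.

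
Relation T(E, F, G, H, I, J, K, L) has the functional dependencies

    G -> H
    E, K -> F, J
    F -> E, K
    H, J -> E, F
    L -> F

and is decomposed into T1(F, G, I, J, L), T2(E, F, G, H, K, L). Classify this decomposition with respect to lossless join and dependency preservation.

lossless but not dependency-preserving

Lossless test: (F, G, L)⁺ = {E, F, G, H, J, K, L}, which contains all of one fragment — lossless.
Dependency preservation: the restricted closure of {H, J} across the fragments never reaches {E, F}, so H, J → E, F cannot be enforced without a join — not preserved.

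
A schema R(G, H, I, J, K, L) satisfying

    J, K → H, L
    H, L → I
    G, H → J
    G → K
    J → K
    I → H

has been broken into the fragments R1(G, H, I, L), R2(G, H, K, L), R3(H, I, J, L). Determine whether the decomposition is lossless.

No

Chase test. Columns are G, H, I, J, K, L; row i has aⱼ where attribute j ∈ Ri, else bᵢⱼ.
Initial tableau (one row per fragment):
  row 1: a1 a2 a3 b14 b15 a6
  row 2: a1 a2 b23 b24 a5 a6
  row 3: b31 a2 a3 a4 b35 a6
Rows 1 and 2 agree on H, L; apply H, L→I and equate their I entries.
Rows 1 and 2 agree on G, H; apply G, H→J and equate their J entries.
Rows 1 and 2 agree on G; apply G→K and equate their K entries.
No row becomes fully distinguished — the join is lossy.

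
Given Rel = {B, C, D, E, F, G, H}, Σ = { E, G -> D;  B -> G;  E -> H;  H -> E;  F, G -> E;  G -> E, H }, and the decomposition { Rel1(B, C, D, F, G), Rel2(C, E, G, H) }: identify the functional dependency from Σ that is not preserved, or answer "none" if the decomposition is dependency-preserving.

E, G → D: restricted closure across fragments reaches D.
B → G lies within Rel1.
E → H lies within Rel2.
H → E lies within Rel2.
F, G → E: restricted closure across fragments reaches E.
G → E, H lies within Rel2.
Every dependency is enforceable on the fragments, so the decomposition is dependency-preserving.

none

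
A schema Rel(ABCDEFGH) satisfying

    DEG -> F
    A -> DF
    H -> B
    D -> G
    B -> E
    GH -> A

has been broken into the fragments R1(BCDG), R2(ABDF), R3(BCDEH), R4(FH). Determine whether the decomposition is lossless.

Chase test. Columns are ABCDEFGH; row i has aⱼ where attribute j ∈ Ri, else bᵢⱼ.
Initial tableau (one row per fragment):
  row 1: b11 a2 a3 a4 b15 b16 a7 b18
  row 2: a1 a2 b23 a4 b25 a6 b27 b28
  row 3: b31 a2 a3 a4 a5 b36 b37 a8
  row 4: b41 b42 b43 b44 b45 a6 b47 a8
Rows 3 and 4 agree on H; apply H→B and equate their B entries.
Rows 1 and 2 agree on D; apply D→G and equate their G entries.
Rows 1 and 3 agree on D; apply D→G and equate their G entries.
Rows 1 and 2 agree on B; apply B→E and equate their E entries.
Rows 1 and 3 agree on B; apply B→E and equate their E entries.
Rows 1 and 4 agree on B; apply B→E and equate their E entries.
Rows 1 and 2 agree on DEG; apply DEG→F and equate their F entries.
Rows 1 and 3 agree on DEG; apply DEG→F and equate their F entries.
No row becomes fully distinguished — the join is lossy.

No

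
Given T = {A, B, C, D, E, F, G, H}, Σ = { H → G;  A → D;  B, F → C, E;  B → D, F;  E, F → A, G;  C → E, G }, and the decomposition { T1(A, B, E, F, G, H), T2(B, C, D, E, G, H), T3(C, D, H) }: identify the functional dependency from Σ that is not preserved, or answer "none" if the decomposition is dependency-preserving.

A → D

Check A → D: no single fragment contains all of {A, D}, and the restricted closure of {A} across the fragments never reaches {D}.
H → G is preserved.
B, F → C, E is preserved.
B → D, F is preserved.
E, F → A, G is preserved.
C → E, G is preserved.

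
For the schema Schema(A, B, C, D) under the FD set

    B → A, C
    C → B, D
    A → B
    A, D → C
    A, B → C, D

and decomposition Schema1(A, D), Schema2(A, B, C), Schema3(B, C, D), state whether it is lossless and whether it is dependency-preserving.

lossless and dependency-preserving

Lossless test (chase): Rows 2 and 3 agree on B; apply B→A, C and equate their A, C entries. Rows 2 and 3 agree on C; apply C→B, D and equate their B, D entries. Rows 1 and 2 agree on A; apply A→B and equate their B entries. Rows 1 and 2 agree on A, D; apply A, D→C and equate their C entries. Row 1 is now all distinguished symbols — the join is lossless.
Dependency preservation: A, D → C; A, B → C, D are not contained in any single fragment, but the restricted closure of each left-hand side across the fragments still reaches the right-hand side; the remaining FDs each lie inside some fragment. All dependencies are preserved.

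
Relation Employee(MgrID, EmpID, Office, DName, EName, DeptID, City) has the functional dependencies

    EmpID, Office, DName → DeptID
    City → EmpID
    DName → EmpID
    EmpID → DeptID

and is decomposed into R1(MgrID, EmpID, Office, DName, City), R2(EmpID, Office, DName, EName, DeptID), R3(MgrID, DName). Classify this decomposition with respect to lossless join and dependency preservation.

lossy but dependency-preserving

Lossless test (chase): Rows 1 and 2 agree on EmpID, Office, DName; apply EmpID, Office, DName→DeptID and equate their DeptID entries. Rows 1 and 3 agree on DName; apply DName→EmpID and equate their EmpID entries. Rows 1 and 3 agree on EmpID; apply EmpID→DeptID and equate their DeptID entries. No row becomes fully distinguished — the join is lossy.
Dependency preservation: every FD's attributes lie within a single fragment, so each can be enforced locally — preserved.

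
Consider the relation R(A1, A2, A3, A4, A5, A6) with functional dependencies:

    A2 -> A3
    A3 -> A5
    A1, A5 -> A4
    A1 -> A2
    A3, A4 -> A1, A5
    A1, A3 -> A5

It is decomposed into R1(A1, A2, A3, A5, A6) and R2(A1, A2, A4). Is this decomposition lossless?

Yes

Common attributes: R1 ∩ R2 = {A1, A2}.
Closure of {A1, A2}: A2 → A3 applies, adding A3; A3 → A5 applies, adding A5; A1, A5 → A4 applies, adding A4. So (A1, A2)⁺ = {A1, A2, A3, A4, A5}.
This closure contains every attribute of R2, so R1 ∩ R2 → R2. The join is lossless.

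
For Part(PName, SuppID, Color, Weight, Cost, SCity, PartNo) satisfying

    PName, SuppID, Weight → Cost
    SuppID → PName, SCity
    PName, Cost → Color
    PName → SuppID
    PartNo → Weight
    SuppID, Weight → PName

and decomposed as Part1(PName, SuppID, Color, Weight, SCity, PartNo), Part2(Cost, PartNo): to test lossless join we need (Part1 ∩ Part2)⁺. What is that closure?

Weight, PartNo

Part1 ∩ Part2 = {PartNo}.
PartNo → Weight applies, adding Weight
Closure: {Weight, PartNo}.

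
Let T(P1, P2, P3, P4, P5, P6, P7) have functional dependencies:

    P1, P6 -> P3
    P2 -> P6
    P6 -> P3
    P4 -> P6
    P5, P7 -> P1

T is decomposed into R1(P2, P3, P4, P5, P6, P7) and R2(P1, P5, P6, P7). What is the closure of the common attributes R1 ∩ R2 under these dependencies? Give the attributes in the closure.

R1 ∩ R2 = {P5, P6, P7}.
P6 → P3 applies, adding P3
P5, P7 → P1 applies, adding P1
Closure: {P1, P3, P5, P6, P7}.

P1, P3, P5, P6, P7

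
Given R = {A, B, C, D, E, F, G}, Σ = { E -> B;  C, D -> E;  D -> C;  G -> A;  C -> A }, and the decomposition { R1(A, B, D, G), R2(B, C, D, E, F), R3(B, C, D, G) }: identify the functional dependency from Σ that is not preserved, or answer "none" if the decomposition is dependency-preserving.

Check C → A: no single fragment contains all of {A, C}, and the restricted closure of {C} across the fragments never reaches {A}.
E → B is preserved.
C, D → E is preserved.
D → C is preserved.
G → A is preserved.

C -> A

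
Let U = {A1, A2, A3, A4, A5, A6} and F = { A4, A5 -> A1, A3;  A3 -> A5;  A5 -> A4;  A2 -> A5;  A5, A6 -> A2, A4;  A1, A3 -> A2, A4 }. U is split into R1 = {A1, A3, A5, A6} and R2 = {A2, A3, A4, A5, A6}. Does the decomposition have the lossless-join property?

Yes

Common attributes: R1 ∩ R2 = {A3, A5, A6}.
Closure of {A3, A5, A6}: A5 → A4 applies, adding A4; A5, A6 → A2, A4 applies, adding A2; A4, A5 → A1, A3 applies, adding A1. So (A3, A5, A6)⁺ = {A1, A2, A3, A4, A5, A6}.
This closure contains every attribute of R1, so R1 ∩ R2 → R1. The join is lossless.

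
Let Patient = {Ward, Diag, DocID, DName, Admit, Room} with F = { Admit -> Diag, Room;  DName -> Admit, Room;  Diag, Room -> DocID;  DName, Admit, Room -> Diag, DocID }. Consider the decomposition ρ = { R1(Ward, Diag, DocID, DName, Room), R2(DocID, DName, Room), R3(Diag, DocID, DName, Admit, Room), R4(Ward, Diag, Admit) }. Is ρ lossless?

Chase test. Columns are Ward, Diag, DocID, DName, Admit, Room; row i has aⱼ where attribute j ∈ Ri, else bᵢⱼ.
Initial tableau (one row per fragment):
  row 1: a1 a2 a3 a4 b15 a6
  row 2: b21 b22 a3 a4 b25 a6
  row 3: b31 a2 a3 a4 a5 a6
  row 4: a1 a2 b43 b44 a5 b46
Rows 3 and 4 agree on Admit; apply Admit→Diag, Room and equate their Diag, Room entries.
Rows 1 and 2 agree on DName; apply DName→Admit, Room and equate their Admit, Room entries.
Rows 1 and 3 agree on DName; apply DName→Admit, Room and equate their Admit, Room entries.
Rows 1 and 4 agree on Diag, Room; apply Diag, Room→DocID and equate their DocID entries.
Rows 1 and 2 agree on DName, Admit, Room; apply DName, Admit, Room→Diag, DocID and equate their Diag, DocID entries.
Row 1 is now all distinguished symbols — the join is lossless.

Yes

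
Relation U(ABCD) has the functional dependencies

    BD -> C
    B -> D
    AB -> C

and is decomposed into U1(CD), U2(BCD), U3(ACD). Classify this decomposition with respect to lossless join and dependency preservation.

lossy but dependency-preserving

Lossless test (chase): applying each FD to every pair of rows produces no changes in the tableau, so no row becomes fully distinguished — the join is lossy.
Dependency preservation: AB → C is not contained in any single fragment, but the restricted closure of its left-hand side across the fragments still reaches the right-hand side; the remaining FDs each lie inside some fragment. All dependencies are preserved.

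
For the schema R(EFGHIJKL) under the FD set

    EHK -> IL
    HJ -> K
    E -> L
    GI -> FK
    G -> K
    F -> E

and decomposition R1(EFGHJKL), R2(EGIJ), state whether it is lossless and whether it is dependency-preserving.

lossy and not dependency-preserving

Lossless test: (EGJ)⁺ = {EGJKL}, which is a superkey of neither fragment — lossy.
Dependency preservation: the restricted closure of {EHK} across the fragments never reaches {IL}, so EHK → IL cannot be enforced without a join — not preserved.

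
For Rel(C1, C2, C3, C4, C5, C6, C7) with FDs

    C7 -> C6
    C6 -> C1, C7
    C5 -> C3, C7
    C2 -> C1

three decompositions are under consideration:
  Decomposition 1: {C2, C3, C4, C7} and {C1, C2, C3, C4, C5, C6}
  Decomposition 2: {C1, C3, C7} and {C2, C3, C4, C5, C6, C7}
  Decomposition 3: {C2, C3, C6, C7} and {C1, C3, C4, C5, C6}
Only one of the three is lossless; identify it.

Decomposition 1: common = {C2, C3, C4}, closure = {C1, C2, C3, C4} → lossy.
Decomposition 2: common = {C3, C7}, closure = {C1, C3, C6, C7} → lossless.
Decomposition 3: common = {C3, C6}, closure = {C1, C3, C6, C7} → lossy.

Decomposition 2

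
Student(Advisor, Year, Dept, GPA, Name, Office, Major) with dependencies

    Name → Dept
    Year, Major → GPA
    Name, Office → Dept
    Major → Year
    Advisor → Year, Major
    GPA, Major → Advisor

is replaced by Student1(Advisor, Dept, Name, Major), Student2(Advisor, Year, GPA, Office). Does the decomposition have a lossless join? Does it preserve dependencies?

lossy but dependency-preserving

Lossless test: (Advisor)⁺ = {Advisor, Year, GPA, Major}, which is a superkey of neither fragment — lossy.
Dependency preservation: Year, Major → GPA; Name, Office → Dept; Major → Year; Advisor → Year, Major; GPA, Major → Advisor are not contained in any single fragment, but the restricted closure of each left-hand side across the fragments still reaches the right-hand side; the remaining FDs each lie inside some fragment. All dependencies are preserved.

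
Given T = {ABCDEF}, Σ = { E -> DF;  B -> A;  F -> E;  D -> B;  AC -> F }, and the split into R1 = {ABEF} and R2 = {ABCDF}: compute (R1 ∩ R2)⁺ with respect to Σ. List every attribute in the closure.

R1 ∩ R2 = {ABF}.
F → E applies, adding E
E → DF applies, adding D
Closure: {ABDEF}.

ABDEF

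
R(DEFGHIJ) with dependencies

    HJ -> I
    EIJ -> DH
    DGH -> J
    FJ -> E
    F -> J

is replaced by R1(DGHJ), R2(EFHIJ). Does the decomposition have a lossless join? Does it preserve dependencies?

lossy and not dependency-preserving

Lossless test: (HJ)⁺ = {HIJ}, which is a superkey of neither fragment — lossy.
Dependency preservation: the restricted closure of {EIJ} across the fragments never reaches {DH}, so EIJ → DH cannot be enforced without a join — not preserved.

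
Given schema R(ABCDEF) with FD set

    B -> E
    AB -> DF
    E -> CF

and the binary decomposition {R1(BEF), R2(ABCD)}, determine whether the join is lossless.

Yes

Common attributes: R1 ∩ R2 = {B}.
Closure of {B}: B → E applies, adding E; E → CF applies, adding CF. So (B)⁺ = {BCEF}.
This closure contains every attribute of R1, so R1 ∩ R2 → R1. The join is lossless.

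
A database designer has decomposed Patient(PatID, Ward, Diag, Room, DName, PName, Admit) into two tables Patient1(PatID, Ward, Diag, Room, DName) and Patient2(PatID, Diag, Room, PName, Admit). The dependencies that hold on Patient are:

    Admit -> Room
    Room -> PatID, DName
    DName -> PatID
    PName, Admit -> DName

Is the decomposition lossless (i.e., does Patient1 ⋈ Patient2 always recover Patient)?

Common attributes: Patient1 ∩ Patient2 = {PatID, Diag, Room}.
Closure of {PatID, Diag, Room}: Room → PatID, DName applies, adding DName. So (PatID, Diag, Room)⁺ = {PatID, Diag, Room, DName}.
The closure contains neither all of Patient1 = {PatID, Ward, Diag, Room, DName} nor all of Patient2 = {PatID, Diag, Room, PName, Admit}, so the common attributes are not a superkey of either fragment. The join is lossy.

No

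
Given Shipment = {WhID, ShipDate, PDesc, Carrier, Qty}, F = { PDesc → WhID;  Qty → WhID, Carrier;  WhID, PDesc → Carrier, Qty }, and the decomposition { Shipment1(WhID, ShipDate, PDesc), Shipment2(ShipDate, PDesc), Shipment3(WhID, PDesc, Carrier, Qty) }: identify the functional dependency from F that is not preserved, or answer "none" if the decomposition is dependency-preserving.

PDesc → WhID lies within Shipment1.
Qty → WhID, Carrier lies within Shipment3.
WhID, PDesc → Carrier, Qty lies within Shipment3.
Every dependency is enforceable on the fragments, so the decomposition is dependency-preserving.

none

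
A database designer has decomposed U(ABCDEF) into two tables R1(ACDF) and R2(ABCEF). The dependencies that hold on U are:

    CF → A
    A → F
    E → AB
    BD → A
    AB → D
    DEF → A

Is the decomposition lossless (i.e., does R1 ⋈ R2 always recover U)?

Common attributes: R1 ∩ R2 = {ACF}.
No dependency enlarges {ACF}, so (ACF)⁺ = {ACF}.
The closure contains neither all of R1 = {ACDF} nor all of R2 = {ABCEF}, so the common attributes are not a superkey of either fragment. The join is lossy.

No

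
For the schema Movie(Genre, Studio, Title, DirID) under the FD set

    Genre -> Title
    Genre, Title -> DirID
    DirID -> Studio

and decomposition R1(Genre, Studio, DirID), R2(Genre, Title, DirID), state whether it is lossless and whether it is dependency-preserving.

Lossless test: (Genre, DirID)⁺ = {Genre, Studio, Title, DirID}, which contains all of one fragment — lossless.
Dependency preservation: every FD's attributes lie within a single fragment, so each can be enforced locally — preserved.

lossless and dependency-preserving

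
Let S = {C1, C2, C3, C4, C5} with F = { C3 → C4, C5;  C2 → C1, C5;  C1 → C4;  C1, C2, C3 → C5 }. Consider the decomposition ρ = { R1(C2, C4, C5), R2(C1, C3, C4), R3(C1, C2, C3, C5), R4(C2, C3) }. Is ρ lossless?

Yes

Chase test. Columns are C1, C2, C3, C4, C5; row i has aⱼ where attribute j ∈ Ri, else bᵢⱼ.
Initial tableau (one row per fragment):
  row 1: b11 a2 b13 a4 a5
  row 2: a1 b22 a3 a4 b25
  row 3: a1 a2 a3 b34 a5
  row 4: b41 a2 a3 b44 b45
Rows 2 and 3 agree on C3; apply C3→C4, C5 and equate their C4, C5 entries.
Rows 2 and 4 agree on C3; apply C3→C4, C5 and equate their C4, C5 entries.
Rows 1 and 3 agree on C2; apply C2→C1, C5 and equate their C1, C5 entries.
Rows 1 and 4 agree on C2; apply C2→C1, C5 and equate their C1, C5 entries.
Row 3 is now all distinguished symbols — the join is lossless.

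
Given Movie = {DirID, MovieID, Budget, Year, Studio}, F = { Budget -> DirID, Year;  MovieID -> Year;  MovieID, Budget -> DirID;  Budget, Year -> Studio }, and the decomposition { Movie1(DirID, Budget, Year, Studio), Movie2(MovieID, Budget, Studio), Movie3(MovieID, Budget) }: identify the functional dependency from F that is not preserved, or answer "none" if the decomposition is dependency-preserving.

Check MovieID → Year: no single fragment contains all of {MovieID, Year}, and the restricted closure of {MovieID} across the fragments never reaches {Year}.
Budget → DirID, Year is preserved.
MovieID, Budget → DirID is preserved.
Budget, Year → Studio is preserved.

MovieID -> Year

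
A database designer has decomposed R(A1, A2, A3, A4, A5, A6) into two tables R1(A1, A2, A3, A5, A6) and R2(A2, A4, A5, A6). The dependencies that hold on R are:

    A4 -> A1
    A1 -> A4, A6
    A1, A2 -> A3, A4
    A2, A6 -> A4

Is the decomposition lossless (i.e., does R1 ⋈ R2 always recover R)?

Yes

Common attributes: R1 ∩ R2 = {A2, A5, A6}.
Closure of {A2, A5, A6}: A2, A6 → A4 applies, adding A4; A4 → A1 applies, adding A1; A1, A2 → A3, A4 applies, adding A3. So (A2, A5, A6)⁺ = {A1, A2, A3, A4, A5, A6}.
This closure contains every attribute of R1, so R1 ∩ R2 → R1. The join is lossless.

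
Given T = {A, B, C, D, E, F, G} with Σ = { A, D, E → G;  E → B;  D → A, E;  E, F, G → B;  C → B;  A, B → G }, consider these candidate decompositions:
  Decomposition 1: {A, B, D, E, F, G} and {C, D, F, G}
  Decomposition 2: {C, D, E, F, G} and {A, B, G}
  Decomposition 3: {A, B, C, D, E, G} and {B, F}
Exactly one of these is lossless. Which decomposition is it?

Decomposition 1: common = {D, F, G}, closure = {A, B, D, E, F, G} → lossless.
Decomposition 2: common = {G}, closure = {G} → lossy.
Decomposition 3: common = {B}, closure = {B} → lossy.

Decomposition 1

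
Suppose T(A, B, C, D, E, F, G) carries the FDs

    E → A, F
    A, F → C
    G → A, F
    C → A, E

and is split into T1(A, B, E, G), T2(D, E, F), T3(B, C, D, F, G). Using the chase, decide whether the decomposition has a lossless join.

Yes

Chase test. Columns are A, B, C, D, E, F, G; row i has aⱼ where attribute j ∈ Ti, else bᵢⱼ.
Initial tableau (one row per fragment):
  row 1: a1 a2 b13 b14 a5 b16 a7
  row 2: b21 b22 b23 a4 a5 a6 b27
  row 3: b31 a2 a3 a4 b35 a6 a7
Rows 1 and 2 agree on E; apply E→A, F and equate their A, F entries.
Rows 1 and 2 agree on A, F; apply A, F→C and equate their C entries.
Rows 1 and 3 agree on G; apply G→A, F and equate their A, F entries.
Rows 1 and 3 agree on A, F; apply A, F→C and equate their C entries.
Rows 1 and 3 agree on C; apply C→A, E and equate their A, E entries.
Row 3 is now all distinguished symbols — the join is lossless.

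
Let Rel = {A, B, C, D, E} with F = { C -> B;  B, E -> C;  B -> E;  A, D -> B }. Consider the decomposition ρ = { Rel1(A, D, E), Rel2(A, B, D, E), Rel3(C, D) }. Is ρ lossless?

No

Chase test. Columns are A, B, C, D, E; row i has aⱼ where attribute j ∈ Reli, else bᵢⱼ.
Initial tableau (one row per fragment):
  row 1: a1 b12 b13 a4 a5
  row 2: a1 a2 b23 a4 a5
  row 3: b31 b32 a3 a4 b35
Rows 1 and 2 agree on A, D; apply A, D→B and equate their B entries.
Rows 1 and 2 agree on B, E; apply B, E→C and equate their C entries.
No row becomes fully distinguished — the join is lossy.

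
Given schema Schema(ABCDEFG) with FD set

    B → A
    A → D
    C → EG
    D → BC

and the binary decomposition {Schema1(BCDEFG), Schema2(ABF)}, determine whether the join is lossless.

Yes

Common attributes: Schema1 ∩ Schema2 = {BF}.
Closure of {BF}: B → A applies, adding A; A → D applies, adding D; D → BC applies, adding C; C → EG applies, adding EG. So (BF)⁺ = {ABCDEFG}.
This closure contains every attribute of Schema1, so Schema1 ∩ Schema2 → Schema1. The join is lossless.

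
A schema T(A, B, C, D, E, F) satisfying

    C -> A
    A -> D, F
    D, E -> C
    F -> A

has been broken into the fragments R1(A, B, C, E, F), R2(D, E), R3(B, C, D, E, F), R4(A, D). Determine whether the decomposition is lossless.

Chase test. Columns are A, B, C, D, E, F; row i has aⱼ where attribute j ∈ Ri, else bᵢⱼ.
Initial tableau (one row per fragment):
  row 1: a1 a2 a3 b14 a5 a6
  row 2: b21 b22 b23 a4 a5 b26
  row 3: b31 a2 a3 a4 a5 a6
  row 4: a1 b42 b43 a4 b45 b46
Rows 1 and 3 agree on C; apply C→A and equate their A entries.
Rows 1 and 3 agree on A; apply A→D, F and equate their D, F entries.
Rows 1 and 4 agree on A; apply A→D, F and equate their D, F entries.
Rows 1 and 2 agree on D, E; apply D, E→C and equate their C entries.
Rows 1 and 2 agree on C; apply C→A and equate their A entries.
Rows 1 and 2 agree on A; apply A→D, F and equate their D, F entries.
Row 1 is now all distinguished symbols — the join is lossless.

Yes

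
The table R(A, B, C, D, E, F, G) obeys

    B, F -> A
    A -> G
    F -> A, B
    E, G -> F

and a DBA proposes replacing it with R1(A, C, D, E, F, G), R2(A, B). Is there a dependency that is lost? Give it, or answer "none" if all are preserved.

F -> A, B

Check F → A, B: no single fragment contains all of {A, B, F}, and the restricted closure of {F} across the fragments never reaches {A, B}.
B, F → A is preserved.
A → G is preserved.
E, G → F is preserved.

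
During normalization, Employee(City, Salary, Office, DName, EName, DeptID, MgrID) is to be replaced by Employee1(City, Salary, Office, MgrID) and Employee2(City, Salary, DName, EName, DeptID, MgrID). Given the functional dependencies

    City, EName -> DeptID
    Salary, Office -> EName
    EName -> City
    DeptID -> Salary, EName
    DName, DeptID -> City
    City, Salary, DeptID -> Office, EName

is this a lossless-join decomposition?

Common attributes: Employee1 ∩ Employee2 = {City, Salary, MgrID}.
No dependency enlarges {City, Salary, MgrID}, so (City, Salary, MgrID)⁺ = {City, Salary, MgrID}.
The closure contains neither all of Employee1 = {City, Salary, Office, MgrID} nor all of Employee2 = {City, Salary, DName, EName, DeptID, MgrID}, so the common attributes are not a superkey of either fragment. The join is lossy.

No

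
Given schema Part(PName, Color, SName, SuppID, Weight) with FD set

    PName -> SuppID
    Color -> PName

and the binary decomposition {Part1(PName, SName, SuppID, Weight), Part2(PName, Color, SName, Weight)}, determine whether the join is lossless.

Yes

Common attributes: Part1 ∩ Part2 = {PName, SName, Weight}.
Closure of {PName, SName, Weight}: PName → SuppID applies, adding SuppID. So (PName, SName, Weight)⁺ = {PName, SName, SuppID, Weight}.
This closure contains every attribute of Part1, so Part1 ∩ Part2 → Part1. The join is lossless.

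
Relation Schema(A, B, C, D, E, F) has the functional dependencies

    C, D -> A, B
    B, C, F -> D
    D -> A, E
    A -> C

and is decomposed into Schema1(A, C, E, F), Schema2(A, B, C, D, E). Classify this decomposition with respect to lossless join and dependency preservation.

lossy and not dependency-preserving

Lossless test: (A, C, E)⁺ = {A, C, E}, which is a superkey of neither fragment — lossy.
Dependency preservation: the restricted closure of {B, C, F} across the fragments never reaches {D}, so B, C, F → D cannot be enforced without a join — not preserved.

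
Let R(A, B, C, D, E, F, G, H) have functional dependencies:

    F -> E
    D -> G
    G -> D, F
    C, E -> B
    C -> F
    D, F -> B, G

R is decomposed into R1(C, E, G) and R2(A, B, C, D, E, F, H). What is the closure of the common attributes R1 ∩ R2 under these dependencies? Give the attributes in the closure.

R1 ∩ R2 = {C, E}.
C, E → B applies, adding B
C → F applies, adding F
Closure: {B, C, E, F}.

B, C, E, F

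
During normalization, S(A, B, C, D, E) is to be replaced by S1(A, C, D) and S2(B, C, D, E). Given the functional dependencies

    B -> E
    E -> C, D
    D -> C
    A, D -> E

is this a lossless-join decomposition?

No

Common attributes: S1 ∩ S2 = {C, D}.
No dependency enlarges {C, D}, so (C, D)⁺ = {C, D}.
The closure contains neither all of S1 = {A, C, D} nor all of S2 = {B, C, D, E}, so the common attributes are not a superkey of either fragment. The join is lossy.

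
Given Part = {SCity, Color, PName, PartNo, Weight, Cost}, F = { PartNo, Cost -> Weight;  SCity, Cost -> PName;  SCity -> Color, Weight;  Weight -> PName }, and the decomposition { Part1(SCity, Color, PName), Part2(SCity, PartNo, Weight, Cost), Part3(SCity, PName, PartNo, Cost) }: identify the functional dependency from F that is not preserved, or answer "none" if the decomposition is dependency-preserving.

Weight -> PName

Check Weight → PName: no single fragment contains all of {PName, Weight}, and the restricted closure of {Weight} across the fragments never reaches {PName}.
PartNo, Cost → Weight is preserved.
SCity, Cost → PName is preserved.
SCity → Color, Weight is preserved.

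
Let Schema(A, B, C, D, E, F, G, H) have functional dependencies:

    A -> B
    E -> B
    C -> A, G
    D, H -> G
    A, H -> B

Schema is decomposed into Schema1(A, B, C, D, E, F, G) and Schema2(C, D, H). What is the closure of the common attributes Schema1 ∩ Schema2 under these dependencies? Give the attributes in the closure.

Schema1 ∩ Schema2 = {C, D}.
C → A, G applies, adding A, G
A → B applies, adding B
Closure: {A, B, C, D, G}.

A, B, C, D, G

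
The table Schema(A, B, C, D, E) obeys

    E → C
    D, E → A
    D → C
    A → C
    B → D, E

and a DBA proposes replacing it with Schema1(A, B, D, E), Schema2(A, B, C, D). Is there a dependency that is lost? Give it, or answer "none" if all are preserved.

Check E → C: no single fragment contains all of {C, E}, and the restricted closure of {E} across the fragments never reaches {C}.
D, E → A is preserved.
D → C is preserved.
A → C is preserved.
B → D, E is preserved.

E → C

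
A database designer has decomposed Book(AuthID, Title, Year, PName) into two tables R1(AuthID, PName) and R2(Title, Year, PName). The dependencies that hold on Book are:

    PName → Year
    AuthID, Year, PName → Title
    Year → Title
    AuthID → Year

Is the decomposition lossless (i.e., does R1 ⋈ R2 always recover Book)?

Common attributes: R1 ∩ R2 = {PName}.
Closure of {PName}: PName → Year applies, adding Year; Year → Title applies, adding Title. So (PName)⁺ = {Title, Year, PName}.
This closure contains every attribute of R2, so R1 ∩ R2 → R2. The join is lossless.

Yes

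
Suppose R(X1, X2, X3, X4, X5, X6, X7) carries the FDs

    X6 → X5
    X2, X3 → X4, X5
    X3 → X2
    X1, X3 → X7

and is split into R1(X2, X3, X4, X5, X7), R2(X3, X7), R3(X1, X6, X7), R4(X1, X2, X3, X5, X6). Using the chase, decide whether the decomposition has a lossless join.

No

Chase test. Columns are X1, X2, X3, X4, X5, X6, X7; row i has aⱼ where attribute j ∈ Ri, else bᵢⱼ.
Initial tableau (one row per fragment):
  row 1: b11 a2 a3 a4 a5 b16 a7
  row 2: b21 b22 a3 b24 b25 b26 a7
  row 3: a1 b32 b33 b34 b35 a6 a7
  row 4: a1 a2 a3 b44 a5 a6 b47
Rows 3 and 4 agree on X6; apply X6→X5 and equate their X5 entries.
Rows 1 and 4 agree on X2, X3; apply X2, X3→X4, X5 and equate their X4, X5 entries.
Rows 1 and 2 agree on X3; apply X3→X2 and equate their X2 entries.
Rows 1 and 2 agree on X2, X3; apply X2, X3→X4, X5 and equate their X4, X5 entries.
No row becomes fully distinguished — the join is lossy.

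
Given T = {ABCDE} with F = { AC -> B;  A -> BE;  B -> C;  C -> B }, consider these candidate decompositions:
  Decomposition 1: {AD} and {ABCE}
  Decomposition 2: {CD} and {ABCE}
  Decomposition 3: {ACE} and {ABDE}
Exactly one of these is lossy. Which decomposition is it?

Decomposition 2

Decomposition 1: common = {A}, closure = {ABCE} → lossless.
Decomposition 2: common = {C}, closure = {BC} → lossy.
Decomposition 3: common = {AE}, closure = {ABCE} → lossless.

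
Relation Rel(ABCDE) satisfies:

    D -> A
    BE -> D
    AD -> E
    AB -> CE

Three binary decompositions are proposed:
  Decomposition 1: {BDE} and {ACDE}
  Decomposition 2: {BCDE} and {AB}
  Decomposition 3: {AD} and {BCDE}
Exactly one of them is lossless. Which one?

Decomposition 3

Decomposition 1: common = {DE}, closure = {ADE} → lossy.
Decomposition 2: common = {B}, closure = {B} → lossy.
Decomposition 3: common = {D}, closure = {ADE} → lossless.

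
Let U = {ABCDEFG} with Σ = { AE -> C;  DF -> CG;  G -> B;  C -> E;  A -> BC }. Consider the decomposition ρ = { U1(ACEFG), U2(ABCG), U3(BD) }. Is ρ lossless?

No

Chase test. Columns are ABCDEFG; row i has aⱼ where attribute j ∈ Ui, else bᵢⱼ.
Initial tableau (one row per fragment):
  row 1: a1 b12 a3 b14 a5 a6 a7
  row 2: a1 a2 a3 b24 b25 b26 a7
  row 3: b31 a2 b33 a4 b35 b36 b37
Rows 1 and 2 agree on G; apply G→B and equate their B entries.
Rows 1 and 2 agree on C; apply C→E and equate their E entries.
No row becomes fully distinguished — the join is lossy.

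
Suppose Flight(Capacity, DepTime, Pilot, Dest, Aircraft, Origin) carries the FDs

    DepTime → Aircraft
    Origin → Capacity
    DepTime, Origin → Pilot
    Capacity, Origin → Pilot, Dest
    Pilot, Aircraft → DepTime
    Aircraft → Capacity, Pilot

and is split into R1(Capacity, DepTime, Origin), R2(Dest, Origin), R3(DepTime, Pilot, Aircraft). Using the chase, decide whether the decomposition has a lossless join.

Chase test. Columns are Capacity, DepTime, Pilot, Dest, Aircraft, Origin; row i has aⱼ where attribute j ∈ Ri, else bᵢⱼ.
Initial tableau (one row per fragment):
  row 1: a1 a2 b13 b14 b15 a6
  row 2: b21 b22 b23 a4 b25 a6
  row 3: b31 a2 a3 b34 a5 b36
Rows 1 and 3 agree on DepTime; apply DepTime→Aircraft and equate their Aircraft entries.
Rows 1 and 2 agree on Origin; apply Origin→Capacity and equate their Capacity entries.
Rows 1 and 2 agree on Capacity, Origin; apply Capacity, Origin→Pilot, Dest and equate their Pilot, Dest entries.
Rows 1 and 3 agree on Aircraft; apply Aircraft→Capacity, Pilot and equate their Capacity, Pilot entries.
Row 1 is now all distinguished symbols — the join is lossless.

Yes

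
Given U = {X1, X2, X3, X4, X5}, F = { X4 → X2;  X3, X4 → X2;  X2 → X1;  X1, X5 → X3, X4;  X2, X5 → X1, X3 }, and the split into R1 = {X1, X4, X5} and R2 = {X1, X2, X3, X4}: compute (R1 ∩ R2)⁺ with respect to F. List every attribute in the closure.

X1, X2, X4

R1 ∩ R2 = {X1, X4}.
X4 → X2 applies, adding X2
Closure: {X1, X2, X4}.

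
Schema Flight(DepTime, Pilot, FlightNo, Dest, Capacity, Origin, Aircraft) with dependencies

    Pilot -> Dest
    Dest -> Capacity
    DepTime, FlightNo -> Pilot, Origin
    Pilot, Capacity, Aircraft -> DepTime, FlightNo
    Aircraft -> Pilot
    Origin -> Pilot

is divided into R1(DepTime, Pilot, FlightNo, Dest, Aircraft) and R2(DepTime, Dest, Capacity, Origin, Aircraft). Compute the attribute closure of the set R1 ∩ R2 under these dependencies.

DepTime, Pilot, FlightNo, Dest, Capacity, Origin, Aircraft

R1 ∩ R2 = {DepTime, Dest, Aircraft}.
Dest → Capacity applies, adding Capacity
Aircraft → Pilot applies, adding Pilot
Pilot, Capacity, Aircraft → DepTime, FlightNo applies, adding FlightNo
DepTime, FlightNo → Pilot, Origin applies, adding Origin
Closure: {DepTime, Pilot, FlightNo, Dest, Capacity, Origin, Aircraft}.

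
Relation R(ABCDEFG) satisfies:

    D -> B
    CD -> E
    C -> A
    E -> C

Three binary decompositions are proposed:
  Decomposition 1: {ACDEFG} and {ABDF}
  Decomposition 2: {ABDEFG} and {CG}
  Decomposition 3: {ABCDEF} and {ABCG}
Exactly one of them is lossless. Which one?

Decomposition 1

Decomposition 1: common = {ADF}, closure = {ABDF} → lossless.
Decomposition 2: common = {G}, closure = {G} → lossy.
Decomposition 3: common = {ABC}, closure = {ABC} → lossy.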